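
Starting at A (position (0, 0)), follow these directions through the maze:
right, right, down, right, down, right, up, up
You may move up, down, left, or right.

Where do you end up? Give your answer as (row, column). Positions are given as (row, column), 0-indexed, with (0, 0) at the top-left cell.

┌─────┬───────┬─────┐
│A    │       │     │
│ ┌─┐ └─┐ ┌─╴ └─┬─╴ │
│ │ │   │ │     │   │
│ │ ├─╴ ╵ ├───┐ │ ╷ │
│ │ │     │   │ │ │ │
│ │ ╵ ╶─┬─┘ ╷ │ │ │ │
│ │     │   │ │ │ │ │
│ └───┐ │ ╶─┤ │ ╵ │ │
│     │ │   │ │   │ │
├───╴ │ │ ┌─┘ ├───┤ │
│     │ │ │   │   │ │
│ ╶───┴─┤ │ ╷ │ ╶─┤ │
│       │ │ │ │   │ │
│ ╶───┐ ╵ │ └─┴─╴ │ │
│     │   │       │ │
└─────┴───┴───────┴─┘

Following directions step by step:
Start: (0, 0)
  right: (0, 0) → (0, 1)
  right: (0, 1) → (0, 2)
  down: (0, 2) → (1, 2)
  right: (1, 2) → (1, 3)
  down: (1, 3) → (2, 3)
  right: (2, 3) → (2, 4)
  up: (2, 4) → (1, 4)
  up: (1, 4) → (0, 4)
Final position: (0, 4)

Path taken:

┌─────┬───────┬─────┐
│A → ↓│  B    │     │
│ ┌─┐ └─┐ ┌─╴ └─┬─╴ │
│ │ │↳ ↓│↑│     │   │
│ │ ├─╴ ╵ ├───┐ │ ╷ │
│ │ │  ↳ ↑│   │ │ │ │
│ │ ╵ ╶─┬─┘ ╷ │ │ │ │
│ │     │   │ │ │ │ │
│ └───┐ │ ╶─┤ │ ╵ │ │
│     │ │   │ │   │ │
├───╴ │ │ ┌─┘ ├───┤ │
│     │ │ │   │   │ │
│ ╶───┴─┤ │ ╷ │ ╶─┤ │
│       │ │ │ │   │ │
│ ╶───┐ ╵ │ └─┴─╴ │ │
│     │   │       │ │
└─────┴───┴───────┴─┘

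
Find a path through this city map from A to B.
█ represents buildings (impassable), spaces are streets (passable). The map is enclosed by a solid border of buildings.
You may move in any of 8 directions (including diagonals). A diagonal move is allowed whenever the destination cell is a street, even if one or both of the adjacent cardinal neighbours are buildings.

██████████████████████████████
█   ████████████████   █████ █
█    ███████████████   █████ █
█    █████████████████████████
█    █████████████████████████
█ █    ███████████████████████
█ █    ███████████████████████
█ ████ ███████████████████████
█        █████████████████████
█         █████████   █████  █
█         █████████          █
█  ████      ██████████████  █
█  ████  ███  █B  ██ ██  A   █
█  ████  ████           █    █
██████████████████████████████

Finding the shortest path from A to B:
Movement: 8-directional
Path length: 10 steps
Directions: left → left → down-left → left → left → left → left → left → left → up-left

Solution:

██████████████████████████████
█   ████████████████   █████ █
█    ███████████████   █████ █
█    █████████████████████████
█    █████████████████████████
█ █    ███████████████████████
█ █    ███████████████████████
█ ████ ███████████████████████
█        █████████████████████
█         █████████   █████  █
█         █████████          █
█  ████      ██████████████  █
█  ████  ███  █B  ██ ██↙←A   █
█  ████  ████   ↖←←←←←← █    █
██████████████████████████████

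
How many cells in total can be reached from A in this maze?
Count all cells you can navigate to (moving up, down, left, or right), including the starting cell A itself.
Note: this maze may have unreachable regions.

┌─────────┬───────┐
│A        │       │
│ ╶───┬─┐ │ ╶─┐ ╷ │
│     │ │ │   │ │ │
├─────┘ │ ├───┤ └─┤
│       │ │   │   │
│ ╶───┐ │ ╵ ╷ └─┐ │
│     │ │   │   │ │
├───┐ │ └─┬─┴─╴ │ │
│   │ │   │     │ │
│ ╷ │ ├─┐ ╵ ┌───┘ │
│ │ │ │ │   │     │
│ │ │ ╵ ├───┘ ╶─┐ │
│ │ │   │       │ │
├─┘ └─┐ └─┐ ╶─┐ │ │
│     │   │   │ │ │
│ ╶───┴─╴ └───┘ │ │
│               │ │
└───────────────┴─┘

Using BFS/flood-fill to find all reachable cells from A:
Maze size: 9 × 9 = 81 total cells
All cells are reachable — the maze is fully connected.
Reachable cells: 81

Reachable region (· marks reachable cells):

┌─────────┬───────┐
│A · · · ·│· · · ·│
│ ╶───┬─┐ │ ╶─┐ ╷ │
│· · ·│·│·│· ·│·│·│
├─────┘ │ ├───┤ └─┤
│· · · ·│·│· ·│· ·│
│ ╶───┐ │ ╵ ╷ └─┐ │
│· · ·│·│· ·│· ·│·│
├───┐ │ └─┬─┴─╴ │ │
│· ·│·│· ·│· · ·│·│
│ ╷ │ ├─┐ ╵ ┌───┘ │
│·│·│·│·│· ·│· · ·│
│ │ │ ╵ ├───┘ ╶─┐ │
│·│·│· ·│· · · ·│·│
├─┘ └─┐ └─┐ ╶─┐ │ │
│· · ·│· ·│· ·│·│·│
│ ╶───┴─╴ └───┘ │ │
│· · · · · · · ·│·│
└───────────────┴─┘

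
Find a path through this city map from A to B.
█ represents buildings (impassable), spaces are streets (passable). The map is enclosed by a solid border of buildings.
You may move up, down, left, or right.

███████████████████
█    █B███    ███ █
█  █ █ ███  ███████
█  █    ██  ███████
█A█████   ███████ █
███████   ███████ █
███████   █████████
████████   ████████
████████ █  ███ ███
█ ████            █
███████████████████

Finding the shortest path from A to B:
Movement: cardinal only
Path length: 12 steps
Directions: up → up → up → right → right → right → down → down → right → right → up → up

Solution:

███████████████████
█↱→→↓█B███    ███ █
█↑ █↓█↑███  ███████
█↑ █↳→↑ ██  ███████
█A█████   ███████ █
███████   ███████ █
███████   █████████
████████   ████████
████████ █  ███ ███
█ ████            █
███████████████████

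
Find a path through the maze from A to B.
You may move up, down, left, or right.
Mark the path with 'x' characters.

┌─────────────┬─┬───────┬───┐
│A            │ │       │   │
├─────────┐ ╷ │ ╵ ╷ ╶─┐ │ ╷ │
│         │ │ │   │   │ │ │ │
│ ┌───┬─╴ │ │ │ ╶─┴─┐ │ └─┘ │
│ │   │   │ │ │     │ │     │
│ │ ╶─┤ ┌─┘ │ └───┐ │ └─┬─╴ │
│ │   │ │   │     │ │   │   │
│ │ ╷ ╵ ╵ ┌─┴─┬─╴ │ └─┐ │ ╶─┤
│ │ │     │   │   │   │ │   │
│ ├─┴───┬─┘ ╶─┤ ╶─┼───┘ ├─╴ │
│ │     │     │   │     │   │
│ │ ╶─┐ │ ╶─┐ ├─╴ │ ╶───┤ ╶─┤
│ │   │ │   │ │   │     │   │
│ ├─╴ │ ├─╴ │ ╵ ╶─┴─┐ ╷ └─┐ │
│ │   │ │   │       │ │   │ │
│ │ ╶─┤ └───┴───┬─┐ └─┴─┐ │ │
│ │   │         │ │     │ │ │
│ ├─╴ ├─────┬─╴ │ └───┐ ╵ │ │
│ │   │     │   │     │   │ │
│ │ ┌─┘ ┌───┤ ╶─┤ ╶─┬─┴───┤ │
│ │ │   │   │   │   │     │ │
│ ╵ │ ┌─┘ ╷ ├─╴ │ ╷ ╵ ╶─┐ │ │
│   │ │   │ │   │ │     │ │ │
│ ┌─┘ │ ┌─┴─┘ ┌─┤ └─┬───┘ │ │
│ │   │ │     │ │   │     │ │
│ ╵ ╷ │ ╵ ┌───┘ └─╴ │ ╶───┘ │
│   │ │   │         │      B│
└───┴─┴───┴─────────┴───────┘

Finding the shortest path through the maze:
Path length: 62 steps
Directions: right → right → right → right → right → right → down → down → down → right → right → down → left → down → right → down → left → down → right → right → down → right → right → down → right → up → up → left → up → left → left → up → right → right → up → up → left → up → up → left → up → right → right → down → down → right → right → down → left → down → right → down → left → down → right → down → down → down → down → down → down → down

Solution:

┌─────────────┬─┬───────┬───┐
│A x x x x x x│ │  x x x│   │
├─────────┐ ╷ │ ╵ ╷ ╶─┐ │ ╷ │
│         │ │x│   │x x│x│ │ │
│ ┌───┬─╴ │ │ │ ╶─┴─┐ │ └─┘ │
│ │   │   │ │x│     │x│x x x│
│ │ ╶─┤ ┌─┘ │ └───┐ │ └─┬─╴ │
│ │   │ │   │x x x│ │x x│x x│
│ │ ╷ ╵ ╵ ┌─┴─┬─╴ │ └─┐ │ ╶─┤
│ │ │     │   │x x│   │x│x x│
│ ├─┴───┬─┘ ╶─┤ ╶─┼───┘ ├─╴ │
│ │     │     │x x│x x x│x x│
│ │ ╶─┐ │ ╶─┐ ├─╴ │ ╶───┤ ╶─┤
│ │   │ │   │ │x x│x x x│x x│
│ ├─╴ │ ├─╴ │ ╵ ╶─┴─┐ ╷ └─┐ │
│ │   │ │   │  x x x│ │x x│x│
│ │ ╶─┤ └───┴───┬─┐ └─┴─┐ │ │
│ │   │         │ │x x x│x│x│
│ ├─╴ ├─────┬─╴ │ └───┐ ╵ │ │
│ │   │     │   │     │x x│x│
│ │ ┌─┘ ┌───┤ ╶─┤ ╶─┬─┴───┤ │
│ │ │   │   │   │   │     │x│
│ ╵ │ ┌─┘ ╷ ├─╴ │ ╷ ╵ ╶─┐ │ │
│   │ │   │ │   │ │     │ │x│
│ ┌─┘ │ ┌─┴─┘ ┌─┤ └─┬───┘ │ │
│ │   │ │     │ │   │     │x│
│ ╵ ╷ │ ╵ ┌───┘ └─╴ │ ╶───┘ │
│   │ │   │         │      B│
└───┴─┴───┴─────────┴───────┘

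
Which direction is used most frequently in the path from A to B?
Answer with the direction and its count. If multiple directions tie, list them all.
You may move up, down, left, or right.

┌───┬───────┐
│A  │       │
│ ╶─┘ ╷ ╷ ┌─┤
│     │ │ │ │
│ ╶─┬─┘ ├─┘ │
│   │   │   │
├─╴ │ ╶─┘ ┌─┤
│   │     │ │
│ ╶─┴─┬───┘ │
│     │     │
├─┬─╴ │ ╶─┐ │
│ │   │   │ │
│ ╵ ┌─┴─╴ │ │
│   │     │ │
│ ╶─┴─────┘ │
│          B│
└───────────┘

Directions: down, down, right, down, left, down, right, right, down, left, down, left, down, right, right, right, right, right
Counts: {'down': 7, 'right': 8, 'left': 3}
Most common: right (8 times)

Solution:

┌───┬───────┐
│A  │       │
│ ╶─┘ ╷ ╷ ┌─┤
│↓    │ │ │ │
│ ╶─┬─┘ ├─┘ │
│↳ ↓│   │   │
├─╴ │ ╶─┘ ┌─┤
│↓ ↲│     │ │
│ ╶─┴─┬───┘ │
│↳ → ↓│     │
├─┬─╴ │ ╶─┐ │
│ │↓ ↲│   │ │
│ ╵ ┌─┴─╴ │ │
│↓ ↲│     │ │
│ ╶─┴─────┘ │
│↳ → → → → B│
└───────────┘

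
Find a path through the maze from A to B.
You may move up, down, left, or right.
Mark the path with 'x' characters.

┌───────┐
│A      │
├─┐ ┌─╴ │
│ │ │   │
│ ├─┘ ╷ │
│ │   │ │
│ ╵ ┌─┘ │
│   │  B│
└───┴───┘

Finding the shortest path through the maze:
Path length: 6 steps
Directions: right → right → right → down → down → down

Solution:

┌───────┐
│A x x x│
├─┐ ┌─╴ │
│ │ │  x│
│ ├─┘ ╷ │
│ │   │x│
│ ╵ ┌─┘ │
│   │  B│
└───┴───┘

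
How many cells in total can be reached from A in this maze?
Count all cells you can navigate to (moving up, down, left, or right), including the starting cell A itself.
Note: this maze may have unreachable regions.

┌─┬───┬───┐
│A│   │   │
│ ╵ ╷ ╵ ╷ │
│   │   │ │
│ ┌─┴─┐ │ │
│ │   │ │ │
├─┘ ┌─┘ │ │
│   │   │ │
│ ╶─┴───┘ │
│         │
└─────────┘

Using BFS/flood-fill to find all reachable cells from A:
Maze size: 5 × 5 = 25 total cells
All cells are reachable — the maze is fully connected.
Reachable cells: 25

Reachable region (· marks reachable cells):

┌─┬───┬───┐
│A│· ·│· ·│
│ ╵ ╷ ╵ ╷ │
│· ·│· ·│·│
│ ┌─┴─┐ │ │
│·│· ·│·│·│
├─┘ ┌─┘ │ │
│· ·│· ·│·│
│ ╶─┴───┘ │
│· · · · ·│
└─────────┘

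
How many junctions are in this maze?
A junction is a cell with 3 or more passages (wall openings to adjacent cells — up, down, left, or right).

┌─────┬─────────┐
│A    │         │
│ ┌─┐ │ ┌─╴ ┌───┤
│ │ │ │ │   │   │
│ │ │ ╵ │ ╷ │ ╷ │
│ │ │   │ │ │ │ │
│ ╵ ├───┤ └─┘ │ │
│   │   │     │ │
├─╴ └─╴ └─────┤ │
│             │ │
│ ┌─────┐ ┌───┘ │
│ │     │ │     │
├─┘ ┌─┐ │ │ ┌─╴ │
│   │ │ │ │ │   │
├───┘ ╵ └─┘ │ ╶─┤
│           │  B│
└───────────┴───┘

Checking each cell for number of passages:

Junctions found (3+ passages):
  (0, 5): 3 passages
  (1, 5): 3 passages
  (3, 1): 3 passages
  (4, 1): 3 passages
  (4, 3): 3 passages
  (4, 4): 3 passages
  (5, 7): 3 passages
  (7, 2): 3 passages
  (7, 3): 3 passages
Total junctions: 9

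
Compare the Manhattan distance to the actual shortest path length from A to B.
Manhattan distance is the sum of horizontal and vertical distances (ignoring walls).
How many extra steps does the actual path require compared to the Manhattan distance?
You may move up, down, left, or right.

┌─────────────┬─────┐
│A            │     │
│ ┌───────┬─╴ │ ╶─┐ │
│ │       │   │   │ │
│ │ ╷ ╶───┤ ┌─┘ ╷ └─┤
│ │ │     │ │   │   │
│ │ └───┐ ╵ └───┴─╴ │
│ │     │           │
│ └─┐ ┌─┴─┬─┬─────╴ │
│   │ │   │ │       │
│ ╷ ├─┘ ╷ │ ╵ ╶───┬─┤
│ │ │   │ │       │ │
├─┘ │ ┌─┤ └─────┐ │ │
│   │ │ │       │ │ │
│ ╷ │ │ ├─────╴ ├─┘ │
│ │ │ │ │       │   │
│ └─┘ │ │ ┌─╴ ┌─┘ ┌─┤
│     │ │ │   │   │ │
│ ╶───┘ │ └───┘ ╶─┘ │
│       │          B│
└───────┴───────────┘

Manhattan distance: |9 - 0| + |9 - 0| = 18
Actual path length: 34
Extra steps: 34 - 18 = 16

Solution:

┌─────────────┬─────┐
│A            │     │
│ ┌───────┬─╴ │ ╶─┐ │
│↓│       │   │   │ │
│ │ ╷ ╶───┤ ┌─┘ ╷ └─┤
│↓│ │     │ │   │   │
│ │ └───┐ ╵ └───┴─╴ │
│↓│     │           │
│ └─┐ ┌─┴─┬─┬─────╴ │
│↳ ↓│ │↱ ↓│ │       │
│ ╷ ├─┘ ╷ │ ╵ ╶───┬─┤
│ │↓│↱ ↑│↓│       │ │
├─┘ │ ┌─┤ └─────┐ │ │
│↓ ↲│↑│ │↳ → → ↓│ │ │
│ ╷ │ │ ├─────╴ ├─┘ │
│↓│ │↑│ │↓ ← ← ↲│   │
│ └─┘ │ │ ┌─╴ ┌─┘ ┌─┤
│↳ → ↑│ │↓│   │   │ │
│ ╶───┘ │ └───┘ ╶─┘ │
│       │↳ → → → → B│
└───────┴───────────┘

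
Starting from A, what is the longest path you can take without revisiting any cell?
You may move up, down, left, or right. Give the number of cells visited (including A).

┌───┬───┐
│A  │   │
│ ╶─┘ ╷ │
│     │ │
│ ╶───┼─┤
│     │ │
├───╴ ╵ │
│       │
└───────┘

Finding longest simple path using DFS:
Start: (0, 0)
Longest path visits 8 cells
Path: A → down → down → right → right → down → left → left

Solution:

┌───┬───┐
│A  │   │
│ ╶─┘ ╷ │
│↓    │ │
│ ╶───┼─┤
│↳ → ↓│ │
├───╴ ╵ │
│B ← ↲  │
└───────┘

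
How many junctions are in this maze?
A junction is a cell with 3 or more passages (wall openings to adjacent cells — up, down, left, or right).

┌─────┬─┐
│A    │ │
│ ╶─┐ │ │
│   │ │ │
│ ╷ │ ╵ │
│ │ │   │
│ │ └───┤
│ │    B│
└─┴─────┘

Checking each cell for number of passages:

Junctions found (3+ passages):
  (1, 0): 3 passages
Total junctions: 1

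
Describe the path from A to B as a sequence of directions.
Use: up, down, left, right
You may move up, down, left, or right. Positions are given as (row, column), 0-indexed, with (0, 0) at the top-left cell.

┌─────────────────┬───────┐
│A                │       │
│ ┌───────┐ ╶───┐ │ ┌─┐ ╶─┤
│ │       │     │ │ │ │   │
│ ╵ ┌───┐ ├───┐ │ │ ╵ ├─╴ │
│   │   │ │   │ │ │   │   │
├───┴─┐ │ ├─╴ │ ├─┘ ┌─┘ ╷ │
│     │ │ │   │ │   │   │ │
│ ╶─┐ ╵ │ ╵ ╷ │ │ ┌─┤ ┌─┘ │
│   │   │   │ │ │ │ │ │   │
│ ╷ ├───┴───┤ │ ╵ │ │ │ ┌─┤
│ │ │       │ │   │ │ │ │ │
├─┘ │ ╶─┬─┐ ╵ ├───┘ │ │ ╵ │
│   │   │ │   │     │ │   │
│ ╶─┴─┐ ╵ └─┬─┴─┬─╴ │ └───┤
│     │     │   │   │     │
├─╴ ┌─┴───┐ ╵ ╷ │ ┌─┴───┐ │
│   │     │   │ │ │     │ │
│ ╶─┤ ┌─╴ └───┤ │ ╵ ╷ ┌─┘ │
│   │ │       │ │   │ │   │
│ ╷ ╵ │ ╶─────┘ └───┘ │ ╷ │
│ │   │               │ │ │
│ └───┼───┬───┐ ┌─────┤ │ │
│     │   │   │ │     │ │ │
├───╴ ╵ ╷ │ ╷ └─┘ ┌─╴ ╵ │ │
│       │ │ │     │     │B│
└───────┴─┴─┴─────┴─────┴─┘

Finding the path and converting it to directions:
Path through cells: (0,0) → (0,1) → (0,2) → (0,3) → (0,4) → (0,5) → (1,5) → (1,6) → (1,7) → (2,7) → (3,7) → (4,7) → (5,7) → (5,8) → (4,8) → (3,8) → (3,9) → (2,9) → (1,9) → (0,9) → (0,10) → (0,11) → (1,11) → (1,12) → (2,12) → (2,11) → (3,11) → (3,10) → (4,10) → (5,10) → (6,10) → (7,10) → (7,11) → (7,12) → (8,12) → (9,12) → (10,12) → (11,12) → (12,12)
Directions: right, right, right, right, right, down, right, right, down, down, down, down, right, up, up, right, up, up, up, right, right, down, right, down, left, down, left, down, down, down, down, right, right, down, down, down, down, down

Solution:

┌─────────────────┬───────┐
│A → → → → ↓      │↱ → ↓  │
│ ┌───────┐ ╶───┐ │ ┌─┐ ╶─┤
│ │       │↳ → ↓│ │↑│ │↳ ↓│
│ ╵ ┌───┐ ├───┐ │ │ ╵ ├─╴ │
│   │   │ │   │↓│ │↑  │↓ ↲│
├───┴─┐ │ ├─╴ │ ├─┘ ┌─┘ ╷ │
│     │ │ │   │↓│↱ ↑│↓ ↲│ │
│ ╶─┐ ╵ │ ╵ ╷ │ │ ┌─┤ ┌─┘ │
│   │   │   │ │↓│↑│ │↓│   │
│ ╷ ├───┴───┤ │ ╵ │ │ │ ┌─┤
│ │ │       │ │↳ ↑│ │↓│ │ │
├─┘ │ ╶─┬─┐ ╵ ├───┘ │ │ ╵ │
│   │   │ │   │     │↓│   │
│ ╶─┴─┐ ╵ └─┬─┴─┬─╴ │ └───┤
│     │     │   │   │↳ → ↓│
├─╴ ┌─┴───┐ ╵ ╷ │ ┌─┴───┐ │
│   │     │   │ │ │     │↓│
│ ╶─┤ ┌─╴ └───┤ │ ╵ ╷ ┌─┘ │
│   │ │       │ │   │ │  ↓│
│ ╷ ╵ │ ╶─────┘ └───┘ │ ╷ │
│ │   │               │ │↓│
│ └───┼───┬───┐ ┌─────┤ │ │
│     │   │   │ │     │ │↓│
├───╴ ╵ ╷ │ ╷ └─┘ ┌─╴ ╵ │ │
│       │ │ │     │     │B│
└───────┴─┴─┴─────┴─────┴─┘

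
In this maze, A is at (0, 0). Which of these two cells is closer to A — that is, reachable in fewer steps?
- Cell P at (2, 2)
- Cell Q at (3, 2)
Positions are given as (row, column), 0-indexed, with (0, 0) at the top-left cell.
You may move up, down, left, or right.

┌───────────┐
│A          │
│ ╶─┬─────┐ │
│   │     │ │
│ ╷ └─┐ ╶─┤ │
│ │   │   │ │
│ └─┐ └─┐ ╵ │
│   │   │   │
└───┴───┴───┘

Shortest path A → P at (2, 2): 4 steps
Shortest path A → Q at (3, 2): 5 steps

P is closer (4 steps vs 5 steps).

Path to P:

┌───────────┐
│A          │
│ ╶─┬─────┐ │
│↳ ↓│     │ │
│ ╷ └─┐ ╶─┤ │
│ │↳ P│   │ │
│ └─┐ └─┐ ╵ │
│   │   │   │
└───┴───┴───┘

Path to Q:

┌───────────┐
│A          │
│ ╶─┬─────┐ │
│↳ ↓│     │ │
│ ╷ └─┐ ╶─┤ │
│ │↳ ↓│   │ │
│ └─┐ └─┐ ╵ │
│   │Q  │   │
└───┴───┴───┘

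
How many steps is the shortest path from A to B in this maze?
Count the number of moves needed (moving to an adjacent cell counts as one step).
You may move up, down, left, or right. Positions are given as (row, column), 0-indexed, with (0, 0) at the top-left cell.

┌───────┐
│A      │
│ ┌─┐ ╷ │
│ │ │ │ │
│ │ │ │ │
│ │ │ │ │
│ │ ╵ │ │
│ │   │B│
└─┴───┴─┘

Using BFS to find shortest path:
Start: (0, 0), End: (3, 3)
Path found:
(0,0) → (0,1) → (0,2) → (0,3) → (1,3) → (2,3) → (3,3)
Number of steps: 6

Solution:

┌───────┐
│A → → ↓│
│ ┌─┐ ╷ │
│ │ │ │↓│
│ │ │ │ │
│ │ │ │↓│
│ │ ╵ │ │
│ │   │B│
└─┴───┴─┘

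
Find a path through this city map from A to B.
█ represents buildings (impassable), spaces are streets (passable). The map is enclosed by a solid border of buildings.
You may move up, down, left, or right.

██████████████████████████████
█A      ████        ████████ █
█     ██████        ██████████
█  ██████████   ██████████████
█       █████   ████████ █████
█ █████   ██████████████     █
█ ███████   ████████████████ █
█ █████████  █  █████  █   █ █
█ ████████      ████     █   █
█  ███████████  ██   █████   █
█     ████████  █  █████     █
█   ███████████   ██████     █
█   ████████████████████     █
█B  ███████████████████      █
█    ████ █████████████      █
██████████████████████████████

Finding the shortest path from A to B:
Movement: cardinal only
Path length: 12 steps
Directions: down → down → down → down → down → down → down → down → down → down → down → down

Solution:

██████████████████████████████
█A      ████        ████████ █
█↓    ██████        ██████████
█↓ ██████████   ██████████████
█↓      █████   ████████ █████
█↓█████   ██████████████     █
█↓███████   ████████████████ █
█↓█████████  █  █████  █   █ █
█↓████████      ████     █   █
█↓ ███████████  ██   █████   █
█↓    ████████  █  █████     █
█↓  ███████████   ██████     █
█↓  ████████████████████     █
█B  ███████████████████      █
█    ████ █████████████      █
██████████████████████████████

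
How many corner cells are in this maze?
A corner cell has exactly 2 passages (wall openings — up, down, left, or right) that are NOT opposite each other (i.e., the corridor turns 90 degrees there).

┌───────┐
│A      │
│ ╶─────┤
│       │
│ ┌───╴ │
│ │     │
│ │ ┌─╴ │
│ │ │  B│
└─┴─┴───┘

Counting corner cells (2 non-opposite passages):
Total corners: 4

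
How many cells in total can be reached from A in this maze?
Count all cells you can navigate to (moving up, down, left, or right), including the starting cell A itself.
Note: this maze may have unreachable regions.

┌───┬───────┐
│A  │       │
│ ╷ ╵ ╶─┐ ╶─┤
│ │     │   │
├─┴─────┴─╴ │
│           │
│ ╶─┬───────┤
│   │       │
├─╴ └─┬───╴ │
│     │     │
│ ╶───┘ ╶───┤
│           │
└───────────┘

Using BFS/flood-fill to find all reachable cells from A:
Maze size: 6 × 6 = 36 total cells
All cells are reachable — the maze is fully connected.
Reachable cells: 36

Reachable region (· marks reachable cells):

┌───┬───────┐
│A ·│· · · ·│
│ ╷ ╵ ╶─┐ ╶─┤
│·│· · ·│· ·│
├─┴─────┴─╴ │
│· · · · · ·│
│ ╶─┬───────┤
│· ·│· · · ·│
├─╴ └─┬───╴ │
│· · ·│· · ·│
│ ╶───┘ ╶───┤
│· · · · · ·│
└───────────┘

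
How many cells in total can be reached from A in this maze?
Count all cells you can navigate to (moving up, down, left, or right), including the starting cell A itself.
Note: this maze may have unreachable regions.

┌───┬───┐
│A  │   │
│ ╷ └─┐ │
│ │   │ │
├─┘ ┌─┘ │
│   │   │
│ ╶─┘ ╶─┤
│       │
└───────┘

Using BFS/flood-fill to find all reachable cells from A:
Maze size: 4 × 4 = 16 total cells
All cells are reachable — the maze is fully connected.
Reachable cells: 16

Reachable region (· marks reachable cells):

┌───┬───┐
│A ·│· ·│
│ ╷ └─┐ │
│·│· ·│·│
├─┘ ┌─┘ │
│· ·│· ·│
│ ╶─┘ ╶─┤
│· · · ·│
└───────┘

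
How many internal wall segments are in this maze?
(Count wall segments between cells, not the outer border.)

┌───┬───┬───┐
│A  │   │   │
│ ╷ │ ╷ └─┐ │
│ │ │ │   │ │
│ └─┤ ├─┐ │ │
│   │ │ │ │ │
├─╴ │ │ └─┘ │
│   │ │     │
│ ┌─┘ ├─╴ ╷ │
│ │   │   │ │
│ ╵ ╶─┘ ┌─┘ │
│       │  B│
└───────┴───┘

Counting internal wall segments:
Total internal walls: 25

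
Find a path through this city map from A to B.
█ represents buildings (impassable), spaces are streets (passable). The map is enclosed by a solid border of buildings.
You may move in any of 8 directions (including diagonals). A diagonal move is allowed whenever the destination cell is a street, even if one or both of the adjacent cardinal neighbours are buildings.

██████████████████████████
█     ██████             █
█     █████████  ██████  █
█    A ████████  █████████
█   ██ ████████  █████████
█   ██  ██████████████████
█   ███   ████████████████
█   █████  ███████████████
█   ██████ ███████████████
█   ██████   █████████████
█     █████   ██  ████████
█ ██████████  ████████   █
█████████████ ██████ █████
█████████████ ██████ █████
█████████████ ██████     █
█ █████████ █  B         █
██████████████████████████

Finding the shortest path from A to B:
Movement: 8-directional
Path length: 13 steps
Directions: down-right → down-right → down-right → down-right → down-right → down → down-right → down-right → down-right → down → down → down-right → right

Solution:

██████████████████████████
█     ██████             █
█     █████████  ██████  █
█    A ████████  █████████
█   ██↘████████  █████████
█   ██ ↘██████████████████
█   ███ ↘ ████████████████
█   █████↘ ███████████████
█   ██████↓███████████████
█   ██████↘  █████████████
█     █████↘  ██  ████████
█ ██████████↘ ████████   █
█████████████↓██████ █████
█████████████↓██████ █████
█████████████↘██████     █
█ █████████ █ →B         █
██████████████████████████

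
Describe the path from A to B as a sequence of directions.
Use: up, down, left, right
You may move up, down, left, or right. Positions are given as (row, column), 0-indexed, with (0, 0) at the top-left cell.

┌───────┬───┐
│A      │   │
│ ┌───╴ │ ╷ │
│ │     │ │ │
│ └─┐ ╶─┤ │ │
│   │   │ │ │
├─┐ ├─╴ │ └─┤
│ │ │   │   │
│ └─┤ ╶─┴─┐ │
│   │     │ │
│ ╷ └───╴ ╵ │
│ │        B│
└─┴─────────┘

Finding the path and converting it to directions:
Path through cells: (0,0) → (0,1) → (0,2) → (0,3) → (1,3) → (1,2) → (2,2) → (2,3) → (3,3) → (3,2) → (4,2) → (4,3) → (4,4) → (5,4) → (5,5)
Directions: right, right, right, down, left, down, right, down, left, down, right, right, down, right

Solution:

┌───────┬───┐
│A → → ↓│   │
│ ┌───╴ │ ╷ │
│ │  ↓ ↲│ │ │
│ └─┐ ╶─┤ │ │
│   │↳ ↓│ │ │
├─┐ ├─╴ │ └─┤
│ │ │↓ ↲│   │
│ └─┤ ╶─┴─┐ │
│   │↳ → ↓│ │
│ ╷ └───╴ ╵ │
│ │      ↳ B│
└─┴─────────┘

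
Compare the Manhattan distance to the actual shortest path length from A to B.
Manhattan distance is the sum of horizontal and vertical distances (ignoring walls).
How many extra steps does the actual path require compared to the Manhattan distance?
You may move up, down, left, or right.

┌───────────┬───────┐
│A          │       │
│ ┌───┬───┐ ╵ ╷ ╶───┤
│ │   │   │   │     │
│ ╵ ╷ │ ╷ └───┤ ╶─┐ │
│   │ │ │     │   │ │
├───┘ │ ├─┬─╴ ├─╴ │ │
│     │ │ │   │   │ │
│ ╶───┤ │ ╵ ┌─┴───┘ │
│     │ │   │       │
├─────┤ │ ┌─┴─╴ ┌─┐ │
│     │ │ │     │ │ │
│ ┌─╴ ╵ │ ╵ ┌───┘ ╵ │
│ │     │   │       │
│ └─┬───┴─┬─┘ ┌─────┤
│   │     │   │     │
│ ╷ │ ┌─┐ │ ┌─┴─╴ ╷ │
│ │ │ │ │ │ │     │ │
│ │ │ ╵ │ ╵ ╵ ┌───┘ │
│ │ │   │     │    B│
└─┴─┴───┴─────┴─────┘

Manhattan distance: |9 - 0| + |9 - 0| = 18
Actual path length: 32
Extra steps: 32 - 18 = 14

Solution:

┌───────────┬───────┐
│A → → → → ↓│↱ ↓    │
│ ┌───┬───┐ ╵ ╷ ╶───┤
│ │   │   │↳ ↑│↳ → ↓│
│ ╵ ╷ │ ╷ └───┤ ╶─┐ │
│   │ │ │     │   │↓│
├───┘ │ ├─┬─╴ ├─╴ │ │
│     │ │ │   │   │↓│
│ ╶───┤ │ ╵ ┌─┴───┘ │
│     │ │   │      ↓│
├─────┤ │ ┌─┴─╴ ┌─┐ │
│     │ │ │     │ │↓│
│ ┌─╴ ╵ │ ╵ ┌───┘ ╵ │
│ │     │   │↓ ← ← ↲│
│ └─┬───┴─┬─┘ ┌─────┤
│   │     │↓ ↲│  ↱ ↓│
│ ╷ │ ┌─┐ │ ┌─┴─╴ ╷ │
│ │ │ │ │ │↓│↱ → ↑│↓│
│ │ │ ╵ │ ╵ ╵ ┌───┘ │
│ │ │   │  ↳ ↑│    B│
└─┴─┴───┴─────┴─────┘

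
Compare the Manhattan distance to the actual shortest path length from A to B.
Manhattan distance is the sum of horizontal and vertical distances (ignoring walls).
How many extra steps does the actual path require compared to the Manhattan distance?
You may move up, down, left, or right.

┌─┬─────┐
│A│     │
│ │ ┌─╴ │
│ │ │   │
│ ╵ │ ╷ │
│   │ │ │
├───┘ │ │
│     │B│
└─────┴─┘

Manhattan distance: |3 - 0| + |3 - 0| = 6
Actual path length: 10
Extra steps: 10 - 6 = 4

Solution:

┌─┬─────┐
│A│↱ → ↓│
│ │ ┌─╴ │
│↓│↑│  ↓│
│ ╵ │ ╷ │
│↳ ↑│ │↓│
├───┘ │ │
│     │B│
└─────┴─┘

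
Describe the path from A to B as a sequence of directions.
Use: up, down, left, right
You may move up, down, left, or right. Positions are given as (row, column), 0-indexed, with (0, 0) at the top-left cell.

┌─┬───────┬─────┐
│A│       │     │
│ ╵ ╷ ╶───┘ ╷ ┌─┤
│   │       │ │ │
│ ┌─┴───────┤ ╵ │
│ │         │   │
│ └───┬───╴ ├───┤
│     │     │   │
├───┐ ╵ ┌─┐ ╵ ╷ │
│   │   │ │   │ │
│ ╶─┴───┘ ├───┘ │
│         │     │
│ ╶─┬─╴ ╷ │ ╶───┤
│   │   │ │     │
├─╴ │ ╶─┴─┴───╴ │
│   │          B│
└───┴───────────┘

Finding the path and converting it to directions:
Path through cells: (0,0) → (1,0) → (2,0) → (3,0) → (3,1) → (3,2) → (4,2) → (4,3) → (3,3) → (3,4) → (3,5) → (4,5) → (4,6) → (3,6) → (3,7) → (4,7) → (5,7) → (5,6) → (5,5) → (6,5) → (6,6) → (6,7) → (7,7)
Directions: down, down, down, right, right, down, right, up, right, right, down, right, up, right, down, down, left, left, down, right, right, down

Solution:

┌─┬───────┬─────┐
│A│       │     │
│ ╵ ╷ ╶───┘ ╷ ┌─┤
│↓  │       │ │ │
│ ┌─┴───────┤ ╵ │
│↓│         │   │
│ └───┬───╴ ├───┤
│↳ → ↓│↱ → ↓│↱ ↓│
├───┐ ╵ ┌─┐ ╵ ╷ │
│   │↳ ↑│ │↳ ↑│↓│
│ ╶─┴───┘ ├───┘ │
│         │↓ ← ↲│
│ ╶─┬─╴ ╷ │ ╶───┤
│   │   │ │↳ → ↓│
├─╴ │ ╶─┴─┴───╴ │
│   │          B│
└───┴───────────┘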